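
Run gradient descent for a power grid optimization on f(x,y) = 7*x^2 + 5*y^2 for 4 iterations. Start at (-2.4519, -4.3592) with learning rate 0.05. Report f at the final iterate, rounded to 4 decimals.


Gradient descent on f(x,y) = 7*x^2 + 5*y^2.
Starting point: (-2.4519, -4.3592), alpha = 0.05
Step 1: grad_x = 2*7*-2.4519 = -34.3266, grad_y = 2*5*-4.3592 = -43.592
  x_1 = -2.4519 - 0.05*-34.3266 = -0.7356
  y_1 = -4.3592 - 0.05*-43.592 = -2.1796
Step 2: grad_x = 2*7*-0.7356 = -10.298, grad_y = 2*5*-2.1796 = -21.796
  x_2 = -0.7356 - 0.05*-10.298 = -0.2207
  y_2 = -2.1796 - 0.05*-21.796 = -1.0898
Step 3: grad_x = 2*7*-0.2207 = -3.0894, grad_y = 2*5*-1.0898 = -10.898
  x_3 = -0.2207 - 0.05*-3.0894 = -0.0662
  y_3 = -1.0898 - 0.05*-10.898 = -0.5449
Step 4: grad_x = 2*7*-0.0662 = -0.9268, grad_y = 2*5*-0.5449 = -5.449
  x_4 = -0.0662 - 0.05*-0.9268 = -0.0199
  y_4 = -0.5449 - 0.05*-5.449 = -0.2725
f(-0.0199, -0.2725) = 7*(-0.0199)^2 + 5*(-0.2725)^2 = 0.3739


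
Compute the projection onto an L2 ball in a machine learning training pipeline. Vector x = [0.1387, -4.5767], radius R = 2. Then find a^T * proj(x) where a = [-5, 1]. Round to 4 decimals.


Step 1: Compute ||x|| (intermediates to 6 decimals).
||x|| = sqrt(0.1387^2 + (-4.5767)^2) = 4.578801
Step 2: Project.
Since ||x|| > R, scale = R/||x|| = 2/4.578801 = 0.436796, proj(x) = scale * x
proj(x) = [0.060584, -1.999084]
Step 3: Dot product.
a^T * proj(x) = -5*0.060584 + 1*(-1.999084) = -2.302


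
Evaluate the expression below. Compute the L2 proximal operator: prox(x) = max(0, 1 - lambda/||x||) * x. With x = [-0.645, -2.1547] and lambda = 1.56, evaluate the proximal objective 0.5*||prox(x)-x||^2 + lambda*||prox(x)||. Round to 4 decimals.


Step 1: Compute ||x||.
||x|| = 2.2492
Step 2: Compute scaling factor.
scale = max(0, 1 - 1.56/2.2492) = 0.3064
Step 3: prox(x) = [-0.1976, -0.6602]
||prox(x)|| = 0.6892
Step 4: Proximal objective.
0.5*||prox-x||^2 = 1.2168
lambda*||prox|| = 1.0752
Total = 2.2919


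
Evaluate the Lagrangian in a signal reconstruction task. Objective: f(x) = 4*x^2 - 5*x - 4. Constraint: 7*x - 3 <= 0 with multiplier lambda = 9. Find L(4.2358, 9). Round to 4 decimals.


Step 1: Evaluate f(x).
f(4.2358) = 4*4.2358^2 - 5*4.2358 - 4 = 46.589
Step 2: Evaluate g(x).
g(4.2358) = 7*4.2358 - 3 = 26.6506
Step 3: Compute Lagrangian.
L = 46.589 + 9*26.6506 = 286.4444


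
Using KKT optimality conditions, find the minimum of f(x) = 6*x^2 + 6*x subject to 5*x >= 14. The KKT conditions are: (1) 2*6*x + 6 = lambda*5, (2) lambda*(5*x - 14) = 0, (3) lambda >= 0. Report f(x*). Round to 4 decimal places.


Step 1: Try lambda = 0 (constraint inactive).
x_unc = -6/(2*6) = -0.5
Check: 5*-0.5 = -2.5 < 14 -- violated!
Step 2: Constraint must be active: 5*x = 14
x* = 14/5 = 2.8
lambda = (2*6*2.8 + 6)/5 = 7.92
Step 3: Compute optimal value.
f(x*) = 6*2.8^2 + 6*2.8 = 63.84


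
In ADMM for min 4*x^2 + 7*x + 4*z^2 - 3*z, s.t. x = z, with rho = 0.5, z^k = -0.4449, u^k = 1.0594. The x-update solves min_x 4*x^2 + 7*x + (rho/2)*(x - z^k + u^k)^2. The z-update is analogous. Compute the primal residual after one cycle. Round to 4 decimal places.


ADMM iteration with rho = 0.5, z^k = -0.4449, u^k = 1.0594
Step 1: x-update.
Minimize 4*x^2 + 7*x + (0.5/2)*(x + 0.4449 + 1.0594)^2
FOC: (2*4 + 0.5)*x = -7 + 0.5*(-0.4449 - 1.0594)
x^{k+1} = -0.912
Step 2: z-update.
Minimize 4*z^2 - 3*z + (0.5/2)*(-0.912 - z + 1.0594)^2
FOC: (2*4 + 0.5)*z = 3 + 0.5*(-0.912 + 1.0594)
z^{k+1} = 0.3616
Step 3: u-update.
u^{k+1} = 1.0594 - 0.912 - 0.3616 = -0.2142
Step 4: Primal residual = |-0.912 - 0.3616| = 1.2736


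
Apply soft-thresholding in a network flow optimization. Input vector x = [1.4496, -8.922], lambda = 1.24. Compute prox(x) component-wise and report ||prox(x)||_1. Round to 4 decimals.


Soft-thresholding with lambda = 1.24:
prox(1.4496) = sign(1.4496)*max(|1.4496| - 1.24, 0) = 0.2096
prox(-8.922) = sign(-8.922)*max(|-8.922| - 1.24, 0) = -7.682
prox(x) = [0.2096, -7.682]
||prox(x)||_1 = 0.2096 + 7.682 = 7.8916


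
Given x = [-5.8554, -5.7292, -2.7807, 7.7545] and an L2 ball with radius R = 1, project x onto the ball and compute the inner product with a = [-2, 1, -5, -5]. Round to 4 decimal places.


Step 1: Compute ||x|| (intermediates to 6 decimals).
||x|| = sqrt((-5.8554)^2 + (-5.7292)^2 + (-2.7807)^2 + 7.7545^2) = 11.617831
Step 2: Project.
Since ||x|| > R, scale = R/||x|| = 1/11.617831 = 0.086075, proj(x) = scale * x
proj(x) = [-0.504004, -0.493141, -0.239349, 0.667469]
Step 3: Dot product.
a^T * proj(x) = -2*(-0.504004) + 1*(-0.493141) - 5*(-0.239349) - 5*0.667469 = -1.6257


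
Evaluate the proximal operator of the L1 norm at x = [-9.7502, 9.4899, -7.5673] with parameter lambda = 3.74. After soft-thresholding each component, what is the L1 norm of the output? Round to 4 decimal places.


Soft-thresholding with lambda = 3.74:
prox(-9.7502) = sign(-9.7502)*max(|-9.7502| - 3.74, 0) = -6.0102
prox(9.4899) = sign(9.4899)*max(|9.4899| - 3.74, 0) = 5.7499
prox(-7.5673) = sign(-7.5673)*max(|-7.5673| - 3.74, 0) = -3.8273
prox(x) = [-6.0102, 5.7499, -3.8273]
||prox(x)||_1 = 6.0102 + 5.7499 + 3.8273 = 15.5874


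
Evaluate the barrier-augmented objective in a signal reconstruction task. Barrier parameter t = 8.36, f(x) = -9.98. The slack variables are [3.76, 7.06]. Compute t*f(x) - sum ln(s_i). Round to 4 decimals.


Step 1: Compute log-barrier.
ln values: [1.3244, 1.9544]
phi = -(1.3244 + 1.9544) = -3.2789
Step 2: Compute augmented objective.
t*f(x) = 8.36*-9.98 = -83.4328
Total = -83.4328 - 3.2789 = -86.7117


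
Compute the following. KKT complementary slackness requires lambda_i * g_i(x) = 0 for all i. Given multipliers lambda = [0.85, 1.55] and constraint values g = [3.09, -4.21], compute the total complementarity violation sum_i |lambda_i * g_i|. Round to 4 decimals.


KKT complementary slackness check:
lambda_1 * g_1 = 0.85 * 3.09 = 2.6265
lambda_2 * g_2 = 1.55 * -4.21 = -6.5255
Total violation = 2.6265 + 6.5255 = 9.152


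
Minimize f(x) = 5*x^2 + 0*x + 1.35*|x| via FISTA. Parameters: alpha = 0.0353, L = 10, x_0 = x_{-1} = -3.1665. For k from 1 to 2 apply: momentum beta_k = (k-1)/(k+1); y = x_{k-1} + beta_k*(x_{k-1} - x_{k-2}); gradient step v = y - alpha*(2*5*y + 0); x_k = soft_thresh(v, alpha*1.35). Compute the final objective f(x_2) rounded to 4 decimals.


FISTA on f(x) = 5*x^2 + 0*x + 1.35*|x|
L = 10, alpha = 0.0353
Iteration 1: beta = 0.0, y = -3.1665 + 0.0*(-3.1665 + 3.1665) = -3.1665
  grad(y) = -31.665, v = y - alpha*grad = -2.0487
  prox(v) = soft_thresh(-2.0487, 0.0477) = -2.0011
Iteration 2: beta = 0.3333, y = -2.0011 + 0.3333*(-2.0011 + 3.1665) = -1.6126
  grad(y) = -16.1259, v = y - alpha*grad = -1.0433
  prox(v) = soft_thresh(-1.0433, 0.0477) = -0.9957
f(x_2) = 5*(-0.9957)^2 + 0*(-0.9957) + 1.35*|-0.9957| = 6.3012


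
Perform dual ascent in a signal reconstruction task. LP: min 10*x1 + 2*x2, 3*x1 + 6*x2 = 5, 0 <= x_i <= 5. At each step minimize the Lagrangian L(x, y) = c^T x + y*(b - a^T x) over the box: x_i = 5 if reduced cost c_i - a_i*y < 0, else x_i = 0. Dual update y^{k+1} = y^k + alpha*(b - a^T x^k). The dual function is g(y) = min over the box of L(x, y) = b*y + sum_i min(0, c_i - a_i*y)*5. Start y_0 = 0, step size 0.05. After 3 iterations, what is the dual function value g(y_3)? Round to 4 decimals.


Dual ascent for LP: min 10*x1 + 2*x2, 3*x1 + 6*x2 = 5, 0 <= x_i <= 5
Step 1: y^k = 0.0, reduced costs: (10.0, 2.0)
  x^k = (0.0, 0.0), subgradient = b - a^T x = 5.0
  y^{k+1} = 0.0 + 0.05*5.0 = 0.25
Step 2: y^k = 0.25, reduced costs: (9.25, 0.5)
  x^k = (0.0, 0.0), subgradient = b - a^T x = 5.0
  y^{k+1} = 0.25 + 0.05*5.0 = 0.5
Step 3: y^k = 0.5, reduced costs: (8.5, -1.0)
  x^k = (0.0, 5.0), subgradient = b - a^T x = -25.0
  y^{k+1} = 0.5 + 0.05*-25.0 = -0.75
Dual objective at y_3 = -0.75: reduced costs (12.25, 6.5), box minimizer x = (0.0, 0.0)
g(y_3) = b*y + (c1 - a1*y)*x1 + (c2 - a2*y)*x2 = 5*(-0.75) + 12.25*0.0 + 6.5*0.0 = -3.75 + 0.0 + 0.0 = -3.75


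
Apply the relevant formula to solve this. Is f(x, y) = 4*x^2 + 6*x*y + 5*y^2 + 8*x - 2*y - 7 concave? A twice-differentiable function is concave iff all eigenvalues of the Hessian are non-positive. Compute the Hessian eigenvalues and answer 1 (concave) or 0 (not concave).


The Hessian of f(x,y) = 4*x^2 + 6*x*y + 5*y^2 + 8*x - 2*y - 7 is:
H = [[8, 6], [6, 10]]
Trace = 8 + 10 = 18
Determinant = 8*10 - (6)^2 = 44
Discriminant = (18)^2 - 4*44 = 148.0
Eigenvalues: lambda_1 = 2.9172, lambda_2 = 15.0828
The function is not concave.

0


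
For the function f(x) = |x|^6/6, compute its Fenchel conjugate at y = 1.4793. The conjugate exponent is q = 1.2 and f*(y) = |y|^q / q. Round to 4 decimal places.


The conjugate exponent q satisfies 1/p + 1/q = 1.
p = 6, so q = 6/(6 - 1) = 1.2
|y|^q = 1.4793^1.2 = 1.5998
f*(1.4793) = 1.5998 / 1.2 = 1.3332


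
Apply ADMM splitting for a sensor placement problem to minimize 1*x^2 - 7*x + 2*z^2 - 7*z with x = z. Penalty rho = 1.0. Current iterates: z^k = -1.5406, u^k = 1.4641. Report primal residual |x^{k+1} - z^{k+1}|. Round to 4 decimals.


ADMM iteration with rho = 1.0, z^k = -1.5406, u^k = 1.4641
Step 1: x-update.
Minimize 1*x^2 - 7*x + (1.0/2)*(x + 1.5406 + 1.4641)^2
FOC: (2*1 + 1.0)*x = 7 + 1.0*(-1.5406 - 1.4641)
x^{k+1} = 1.3318
Step 2: z-update.
Minimize 2*z^2 - 7*z + (1.0/2)*(1.3318 - z + 1.4641)^2
FOC: (2*2 + 1.0)*z = 7 + 1.0*(1.3318 + 1.4641)
z^{k+1} = 1.9592
Step 3: u-update.
u^{k+1} = 1.4641 + 1.3318 - 1.9592 = 0.8367
Step 4: Primal residual = |1.3318 - 1.9592| = 0.6274


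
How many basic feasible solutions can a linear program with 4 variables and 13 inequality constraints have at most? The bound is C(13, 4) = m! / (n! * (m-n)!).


Each vertex corresponds to some choice of n active constraints out of m, so the number of vertices is at most C(m, n) = m! / (n!(m-n)!).
m = 13, n = 4
Numerator: 13 * 12 * 11 * 10
Denominator: 4! = 24
C(13, 4) = 715


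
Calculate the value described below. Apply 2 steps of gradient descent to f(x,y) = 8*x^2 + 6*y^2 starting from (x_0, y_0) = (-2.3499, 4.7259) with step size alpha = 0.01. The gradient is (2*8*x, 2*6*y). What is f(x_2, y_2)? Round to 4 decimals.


Gradient descent on f(x,y) = 8*x^2 + 6*y^2.
Starting point: (-2.3499, 4.7259), alpha = 0.01
Step 1: grad_x = 2*8*-2.3499 = -37.5984, grad_y = 2*6*4.7259 = 56.7108
  x_1 = -2.3499 - 0.01*-37.5984 = -1.9739
  y_1 = 4.7259 - 0.01*56.7108 = 4.1588
Step 2: grad_x = 2*8*-1.9739 = -31.5827, grad_y = 2*6*4.1588 = 49.9055
  x_2 = -1.9739 - 0.01*-31.5827 = -1.6581
  y_2 = 4.1588 - 0.01*49.9055 = 3.6597
f(-1.6581, 3.6597) = 8*(-1.6581)^2 + 6*3.6597^2 = 102.3561


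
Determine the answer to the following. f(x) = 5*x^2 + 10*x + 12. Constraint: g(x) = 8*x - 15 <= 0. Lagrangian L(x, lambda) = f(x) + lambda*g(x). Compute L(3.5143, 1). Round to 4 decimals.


Step 1: Evaluate f(x).
f(3.5143) = 5*3.5143^2 + 10*3.5143 + 12 = 108.8945
Step 2: Evaluate g(x).
g(3.5143) = 8*3.5143 - 15 = 13.1144
Step 3: Compute Lagrangian.
L = 108.8945 + 1*13.1144 = 122.0089


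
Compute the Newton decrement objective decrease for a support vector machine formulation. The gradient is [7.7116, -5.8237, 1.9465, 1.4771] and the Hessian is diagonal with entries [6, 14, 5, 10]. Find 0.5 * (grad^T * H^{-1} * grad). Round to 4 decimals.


Step 1: H is diagonal, so H^(-1) * g = [1.2853, -0.416, 0.3893, 0.1477].
Step 2: g^T H^(-1) g = sum_i g_i^2 / H_ii
  = (7.7116)^2/6 + (-5.8237)^2/14 + (1.9465)^2/5 + (1.4771)^2/10
  = 9.9115 + 2.4225 + 0.7578 + 0.2182 = 13.31
Step 3: Objective decrease = 0.5 * g^T H^(-1) g = 6.655


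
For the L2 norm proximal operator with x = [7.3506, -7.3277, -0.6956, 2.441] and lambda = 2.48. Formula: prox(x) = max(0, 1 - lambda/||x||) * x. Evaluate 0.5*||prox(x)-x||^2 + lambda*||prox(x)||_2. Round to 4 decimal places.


Step 1: Compute ||x||.
||x|| = 10.685
Step 2: Compute scaling factor.
scale = max(0, 1 - 2.48/10.685) = 0.7679
Step 3: prox(x) = [5.6445, -5.6269, -0.5342, 1.8744]
||prox(x)|| = 8.205
Step 4: Proximal objective.
0.5*||prox-x||^2 = 3.0752
lambda*||prox|| = 20.3484
Total = 23.4236


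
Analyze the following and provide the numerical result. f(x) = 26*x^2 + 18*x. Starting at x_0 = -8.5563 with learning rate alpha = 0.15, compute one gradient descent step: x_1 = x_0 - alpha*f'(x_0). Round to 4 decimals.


We compute the gradient at x_0 and apply the update.
f'(x) = 52*x + 18
f'(-8.5563) = 52*-8.5563 + 18 = -426.9276
x_1 = -8.5563 - 0.15*-426.9276 = 55.4828


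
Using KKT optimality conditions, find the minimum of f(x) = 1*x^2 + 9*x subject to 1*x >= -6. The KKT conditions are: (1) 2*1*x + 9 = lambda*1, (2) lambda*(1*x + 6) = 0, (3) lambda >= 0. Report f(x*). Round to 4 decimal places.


Step 1: Try lambda = 0 (constraint inactive).
Stationarity: 2*1*x + 9 = 0
x* = -9/(2*1) = -4.5
Check constraint: 1*-4.5 = -4.5 >= -6 -- satisfied.
Step 2: Compute optimal value.
f(x*) = 1*(-4.5)^2 + 9*(-4.5) = -20.25


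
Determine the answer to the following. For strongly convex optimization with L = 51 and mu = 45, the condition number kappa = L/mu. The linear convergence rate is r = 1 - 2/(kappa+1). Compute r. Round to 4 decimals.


Step 1: Compute the condition number.
kappa = L/mu = 51/45 = 1.1333
Step 2: Compute the convergence rate.
r = 1 - 2/(kappa + 1) = 1 - 2*mu/(L + mu) = (L - mu)/(L + mu) = 6/96 = 0.0625


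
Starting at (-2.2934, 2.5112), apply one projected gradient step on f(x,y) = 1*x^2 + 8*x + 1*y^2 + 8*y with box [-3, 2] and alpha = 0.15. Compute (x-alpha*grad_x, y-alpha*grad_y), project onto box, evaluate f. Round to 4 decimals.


Step 1: Compute gradient at (-2.2934, 2.5112).
grad_x = 2*1*-2.2934 + 8 = 3.4132
grad_y = 2*1*2.5112 + 8 = 13.0224
Step 2: Gradient step.
x_raw = -2.2934 - 0.15*3.4132 = -2.8054
y_raw = 2.5112 - 0.15*13.0224 = 0.5578
Step 3: Project onto [-3, 2].
x_proj = clip(-2.8054) = -2.8054
y_proj = clip(0.5578) = 0.5578
Step 4: Evaluate f.
f(-2.8054, 0.5578) = -9.799


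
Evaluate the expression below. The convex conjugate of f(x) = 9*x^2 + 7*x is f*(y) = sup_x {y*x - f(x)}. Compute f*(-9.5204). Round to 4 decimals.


f*(y) = sup_x {y*x - a*x^2 - b*x} = sup_x {(y-b)*x - a*x^2}
FOC: (y - b) - 2a*x = 0 => x* = (y - b)/(2a)
x* = (-9.5204 - 7)/(2*9) = -0.9178
f*(-9.5204) = (y-b)^2/(4a) = (-9.5204 - 7)^2/(4*9)
= 272.9236/36 = 7.5812


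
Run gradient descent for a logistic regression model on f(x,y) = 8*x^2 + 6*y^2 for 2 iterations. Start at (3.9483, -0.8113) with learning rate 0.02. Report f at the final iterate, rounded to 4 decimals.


Gradient descent on f(x,y) = 8*x^2 + 6*y^2.
Starting point: (3.9483, -0.8113), alpha = 0.02
Step 1: grad_x = 2*8*3.9483 = 63.1728, grad_y = 2*6*-0.8113 = -9.7356
  x_1 = 3.9483 - 0.02*63.1728 = 2.6848
  y_1 = -0.8113 - 0.02*-9.7356 = -0.6166
Step 2: grad_x = 2*8*2.6848 = 42.9575, grad_y = 2*6*-0.6166 = -7.3991
  x_2 = 2.6848 - 0.02*42.9575 = 1.8257
  y_2 = -0.6166 - 0.02*-7.3991 = -0.4686
f(1.8257, -0.4686) = 8*1.8257^2 + 6*(-0.4686)^2 = 27.9828


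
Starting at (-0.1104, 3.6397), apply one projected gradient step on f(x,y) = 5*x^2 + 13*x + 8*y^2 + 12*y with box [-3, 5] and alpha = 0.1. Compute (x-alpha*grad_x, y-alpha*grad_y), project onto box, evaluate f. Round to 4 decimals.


Step 1: Compute gradient at (-0.1104, 3.6397).
grad_x = 2*5*-0.1104 + 13 = 11.896
grad_y = 2*8*3.6397 + 12 = 70.2352
Step 2: Gradient step.
x_raw = -0.1104 - 0.1*11.896 = -1.3
y_raw = 3.6397 - 0.1*70.2352 = -3.3838
Step 3: Project onto [-3, 5].
x_proj = clip(-1.3) = -1.3
y_proj = clip(-3.3838) = -3.0
Step 4: Evaluate f.
f(-1.3, -3.0) = 27.55


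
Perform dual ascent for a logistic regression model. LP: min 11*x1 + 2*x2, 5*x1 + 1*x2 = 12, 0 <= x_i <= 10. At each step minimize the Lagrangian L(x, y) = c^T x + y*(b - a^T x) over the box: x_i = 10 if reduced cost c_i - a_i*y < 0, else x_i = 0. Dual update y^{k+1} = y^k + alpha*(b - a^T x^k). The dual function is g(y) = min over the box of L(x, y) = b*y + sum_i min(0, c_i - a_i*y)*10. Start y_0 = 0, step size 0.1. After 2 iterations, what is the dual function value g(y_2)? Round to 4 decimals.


Dual ascent for LP: min 11*x1 + 2*x2, 5*x1 + 1*x2 = 12, 0 <= x_i <= 10
Step 1: y^k = 0.0, reduced costs: (11.0, 2.0)
  x^k = (0.0, 0.0), subgradient = b - a^T x = 12.0
  y^{k+1} = 0.0 + 0.1*12.0 = 1.2
Step 2: y^k = 1.2, reduced costs: (5.0, 0.8)
  x^k = (0.0, 0.0), subgradient = b - a^T x = 12.0
  y^{k+1} = 1.2 + 0.1*12.0 = 2.4
Dual objective at y_2 = 2.4: reduced costs (-1.0, -0.4), box minimizer x = (10.0, 10.0)
g(y_2) = b*y + (c1 - a1*y)*x1 + (c2 - a2*y)*x2 = 12*2.4 + (-1.0)*10.0 + (-0.4)*10.0 = 28.8 - 10.0 - 4.0 = 14.8


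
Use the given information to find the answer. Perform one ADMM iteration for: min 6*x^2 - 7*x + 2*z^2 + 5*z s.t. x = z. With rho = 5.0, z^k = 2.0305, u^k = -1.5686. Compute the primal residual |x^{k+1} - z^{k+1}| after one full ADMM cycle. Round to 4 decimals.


ADMM iteration with rho = 5.0, z^k = 2.0305, u^k = -1.5686
Step 1: x-update.
Minimize 6*x^2 - 7*x + (5.0/2)*(x - 2.0305 - 1.5686)^2
FOC: (2*6 + 5.0)*x = 7 + 5.0*(2.0305 + 1.5686)
x^{k+1} = 1.4703
Step 2: z-update.
Minimize 2*z^2 + 5*z + (5.0/2)*(1.4703 - z - 1.5686)^2
FOC: (2*2 + 5.0)*z = -5 + 5.0*(1.4703 - 1.5686)
z^{k+1} = -0.6102
Step 3: u-update.
u^{k+1} = -1.5686 + 1.4703 + 0.6102 = 0.5119
Step 4: Primal residual = |1.4703 + 0.6102| = 2.0805


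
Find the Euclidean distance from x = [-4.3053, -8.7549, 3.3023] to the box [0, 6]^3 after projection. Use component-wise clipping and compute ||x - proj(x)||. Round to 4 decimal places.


Project each component onto [0, 6].
clip(-4.3053) = 0.0, clip(-8.7549) = 0.0, clip(3.3023) = 3.3023
Projection = [0.0, 0.0, 3.3023]
Squared diffs: [18.5356, 76.6483, 0.0]
Distance = sqrt(95.1839) = 9.7562


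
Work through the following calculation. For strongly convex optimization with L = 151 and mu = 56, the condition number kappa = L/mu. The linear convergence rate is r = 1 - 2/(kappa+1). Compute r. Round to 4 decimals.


Step 1: Compute the condition number.
kappa = L/mu = 151/56 = 2.6964
Step 2: Compute the convergence rate.
r = 1 - 2/(kappa + 1) = 1 - 2*mu/(L + mu) = (L - mu)/(L + mu) = 95/207 = 0.4589


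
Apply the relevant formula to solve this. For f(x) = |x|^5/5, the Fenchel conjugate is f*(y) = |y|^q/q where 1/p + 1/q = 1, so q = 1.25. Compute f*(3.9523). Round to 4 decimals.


The conjugate exponent q satisfies 1/p + 1/q = 1.
p = 5, so q = 5/(5 - 1) = 1.25
|y|^q = 3.9523^1.25 = 5.5727
f*(3.9523) = 5.5727 / 1.25 = 4.4581


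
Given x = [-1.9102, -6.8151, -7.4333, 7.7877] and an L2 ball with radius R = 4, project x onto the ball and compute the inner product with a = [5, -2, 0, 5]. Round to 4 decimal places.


Step 1: Compute ||x|| (intermediates to 6 decimals).
||x|| = sqrt((-1.9102)^2 + (-6.8151)^2 + (-7.4333)^2 + 7.7877^2) = 12.88397
Step 2: Project.
Since ||x|| > R, scale = R/||x|| = 4/12.88397 = 0.310463, proj(x) = scale * x
proj(x) = [-0.593046, -2.115836, -2.307765, 2.417793]
Step 3: Dot product.
a^T * proj(x) = 5*(-0.593046) - 2*(-2.115836) + 0*(-2.307765) + 5*2.417793 = 13.3554


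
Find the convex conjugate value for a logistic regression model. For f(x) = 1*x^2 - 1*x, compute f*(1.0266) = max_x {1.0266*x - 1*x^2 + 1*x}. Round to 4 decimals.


f*(y) = sup_x {y*x - a*x^2 - b*x} = sup_x {(y-b)*x - a*x^2}
FOC: (y - b) - 2a*x = 0 => x* = (y - b)/(2a)
x* = (1.0266 + 1)/(2*1) = 1.0133
f*(1.0266) = (y-b)^2/(4a) = (1.0266 + 1)^2/(4*1)
= 4.1071/4 = 1.0268


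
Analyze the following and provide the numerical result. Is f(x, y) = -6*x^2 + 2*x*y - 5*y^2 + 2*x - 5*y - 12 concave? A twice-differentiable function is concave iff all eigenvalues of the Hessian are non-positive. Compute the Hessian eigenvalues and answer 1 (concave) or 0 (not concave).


The Hessian of f(x,y) = -6*x^2 + 2*x*y - 5*y^2 + 2*x - 5*y - 12 is:
H = [[-12, 2], [2, -10]]
Trace = -12 - 10 = -22
Determinant = -12*-10 - (2)^2 = 116
Discriminant = (-22)^2 - 4*116 = 20.0
Eigenvalues: lambda_1 = -13.2361, lambda_2 = -8.7639
The function is concave.

1


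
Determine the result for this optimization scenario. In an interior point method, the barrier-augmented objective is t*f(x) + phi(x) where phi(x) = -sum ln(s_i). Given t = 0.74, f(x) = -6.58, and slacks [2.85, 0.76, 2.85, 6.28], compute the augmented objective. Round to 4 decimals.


Step 1: Compute log-barrier.
ln values: [1.0473, -0.2744, 1.0473, 1.8374]
phi = -(1.0473 - 0.2744 + 1.0473 + 1.8374) = -3.6576
Step 2: Compute augmented objective.
t*f(x) = 0.74*-6.58 = -4.8692
Total = -4.8692 - 3.6576 = -8.5268


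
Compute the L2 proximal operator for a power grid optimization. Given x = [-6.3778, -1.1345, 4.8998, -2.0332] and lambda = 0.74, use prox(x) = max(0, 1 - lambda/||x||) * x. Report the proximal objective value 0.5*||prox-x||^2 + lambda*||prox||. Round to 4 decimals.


Step 1: Compute ||x||.
||x|| = 8.3729
Step 2: Compute scaling factor.
scale = max(0, 1 - 0.74/8.3729) = 0.9116
Step 3: prox(x) = [-5.8141, -1.0342, 4.4668, -1.8535]
||prox(x)|| = 7.6329
Step 4: Proximal objective.
0.5*||prox-x||^2 = 0.2738
lambda*||prox|| = 5.6483
Total = 5.9221


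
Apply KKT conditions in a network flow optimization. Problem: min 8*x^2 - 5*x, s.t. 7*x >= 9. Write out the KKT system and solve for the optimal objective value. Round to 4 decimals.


Step 1: Try lambda = 0 (constraint inactive).
x_unc = 5/(2*8) = 0.3125
Check: 7*0.3125 = 2.1875 < 9 -- violated!
Step 2: Constraint must be active: 7*x = 9
x* = 9/7 = 1.2857 (rounded; the exact value 9/7 is used below)
lambda = (2*8*(9/7) - 5)/7 = 2.2245
Step 3: Compute optimal value.
f(x*) = 8*(9/7)^2 - 5*(9/7) = 6.7959


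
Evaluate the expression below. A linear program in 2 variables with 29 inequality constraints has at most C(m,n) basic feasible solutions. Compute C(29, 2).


Each vertex corresponds to some choice of n active constraints out of m, so the number of vertices is at most C(m, n) = m! / (n!(m-n)!).
m = 29, n = 2
Numerator: 29 * 28
Denominator: 2! = 2
C(29, 2) = 406


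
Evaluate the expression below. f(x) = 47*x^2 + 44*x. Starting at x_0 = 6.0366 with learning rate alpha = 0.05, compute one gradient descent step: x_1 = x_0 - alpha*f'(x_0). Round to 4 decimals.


We compute the gradient at x_0 and apply the update.
f'(x) = 94*x + 44
f'(6.0366) = 94*6.0366 + 44 = 611.4404
x_1 = 6.0366 - 0.05*611.4404 = -24.5354


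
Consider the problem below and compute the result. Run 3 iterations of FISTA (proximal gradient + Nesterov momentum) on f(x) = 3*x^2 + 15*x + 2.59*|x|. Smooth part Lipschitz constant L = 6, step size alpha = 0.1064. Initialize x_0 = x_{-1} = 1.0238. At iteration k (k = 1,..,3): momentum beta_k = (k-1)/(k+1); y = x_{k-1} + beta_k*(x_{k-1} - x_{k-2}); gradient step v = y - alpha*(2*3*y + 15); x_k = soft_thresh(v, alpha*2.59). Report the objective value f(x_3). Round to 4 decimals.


FISTA on f(x) = 3*x^2 + 15*x + 2.59*|x|
L = 6, alpha = 0.1064
Iteration 1: beta = 0.0, y = 1.0238 + 0.0*(1.0238 - 1.0238) = 1.0238
  grad(y) = 21.1428, v = y - alpha*grad = -1.2258
  prox(v) = soft_thresh(-1.2258, 0.2756) = -0.9502
Iteration 2: beta = 0.3333, y = -0.9502 + 0.3333*(-0.9502 - 1.0238) = -1.6082
  grad(y) = 5.3507, v = y - alpha*grad = -2.1775
  prox(v) = soft_thresh(-2.1775, 0.2756) = -1.902
Iteration 3: beta = 0.5, y = -1.902 + 0.5*(-1.902 + 0.9502) = -2.3778
  grad(y) = 0.733, v = y - alpha*grad = -2.4558
  prox(v) = soft_thresh(-2.4558, 0.2756) = -2.1802
f(x_3) = 3*(-2.1802)^2 + 15*(-2.1802) + 2.59*|-2.1802| = -12.7964


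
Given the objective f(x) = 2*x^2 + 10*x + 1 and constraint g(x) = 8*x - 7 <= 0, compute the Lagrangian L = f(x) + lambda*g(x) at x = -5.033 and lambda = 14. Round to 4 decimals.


Step 1: Evaluate f(x).
f(-5.033) = 2*(-5.033)^2 + 10*(-5.033) + 1 = 1.3322
Step 2: Evaluate g(x).
g(-5.033) = 8*-5.033 - 7 = -47.264
Step 3: Compute Lagrangian.
L = 1.3322 + 14*-47.264 = -660.3638


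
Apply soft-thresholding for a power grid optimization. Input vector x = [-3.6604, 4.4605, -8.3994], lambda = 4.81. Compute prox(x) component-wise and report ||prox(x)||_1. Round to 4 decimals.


Soft-thresholding with lambda = 4.81:
prox(-3.6604) = sign(-3.6604)*max(|-3.6604| - 4.81, 0) = 0.0
prox(4.4605) = sign(4.4605)*max(|4.4605| - 4.81, 0) = 0.0
prox(-8.3994) = sign(-8.3994)*max(|-8.3994| - 4.81, 0) = -3.5894
prox(x) = [0.0, 0.0, -3.5894]
||prox(x)||_1 = 0.0 + 0.0 + 3.5894 = 3.5894


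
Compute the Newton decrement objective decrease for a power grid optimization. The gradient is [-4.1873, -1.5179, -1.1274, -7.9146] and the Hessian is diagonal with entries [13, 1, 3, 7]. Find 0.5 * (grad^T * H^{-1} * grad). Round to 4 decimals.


Step 1: H is diagonal, so H^(-1) * g = [-0.3221, -1.5179, -0.3758, -1.1307].
Step 2: g^T H^(-1) g = sum_i g_i^2 / H_ii
  = (-4.1873)^2/13 + (-1.5179)^2/1 + (-1.1274)^2/3 + (-7.9146)^2/7
  = 1.3487 + 2.304 + 0.4237 + 8.9487 = 13.0251
Step 3: Objective decrease = 0.5 * g^T H^(-1) g = 6.5126


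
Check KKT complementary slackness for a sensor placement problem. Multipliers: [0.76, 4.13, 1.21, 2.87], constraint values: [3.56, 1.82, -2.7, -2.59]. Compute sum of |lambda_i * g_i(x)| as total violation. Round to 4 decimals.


KKT complementary slackness check:
lambda_1 * g_1 = 0.76 * 3.56 = 2.7056
lambda_2 * g_2 = 4.13 * 1.82 = 7.5166
lambda_3 * g_3 = 1.21 * -2.7 = -3.267
lambda_4 * g_4 = 2.87 * -2.59 = -7.4333
Total violation = 2.7056 + 7.5166 + 3.267 + 7.4333 = 20.9225


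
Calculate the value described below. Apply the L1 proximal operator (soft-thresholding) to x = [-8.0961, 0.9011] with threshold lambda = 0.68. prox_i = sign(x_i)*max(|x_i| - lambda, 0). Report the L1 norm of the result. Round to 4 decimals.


Soft-thresholding with lambda = 0.68:
prox(-8.0961) = sign(-8.0961)*max(|-8.0961| - 0.68, 0) = -7.4161
prox(0.9011) = sign(0.9011)*max(|0.9011| - 0.68, 0) = 0.2211
prox(x) = [-7.4161, 0.2211]
||prox(x)||_1 = 7.4161 + 0.2211 = 7.6372


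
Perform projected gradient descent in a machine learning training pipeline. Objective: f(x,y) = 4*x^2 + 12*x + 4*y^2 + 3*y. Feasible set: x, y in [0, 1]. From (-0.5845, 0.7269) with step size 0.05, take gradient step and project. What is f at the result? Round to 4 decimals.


Step 1: Compute gradient at (-0.5845, 0.7269).
grad_x = 2*4*-0.5845 + 12 = 7.324
grad_y = 2*4*0.7269 + 3 = 8.8152
Step 2: Gradient step.
x_raw = -0.5845 - 0.05*7.324 = -0.9507
y_raw = 0.7269 - 0.05*8.8152 = 0.2861
Step 3: Project onto [0, 1].
x_proj = clip(-0.9507) = 0.0
y_proj = clip(0.2861) = 0.2861
Step 4: Evaluate f.
f(0.0, 0.2861) = 1.1859


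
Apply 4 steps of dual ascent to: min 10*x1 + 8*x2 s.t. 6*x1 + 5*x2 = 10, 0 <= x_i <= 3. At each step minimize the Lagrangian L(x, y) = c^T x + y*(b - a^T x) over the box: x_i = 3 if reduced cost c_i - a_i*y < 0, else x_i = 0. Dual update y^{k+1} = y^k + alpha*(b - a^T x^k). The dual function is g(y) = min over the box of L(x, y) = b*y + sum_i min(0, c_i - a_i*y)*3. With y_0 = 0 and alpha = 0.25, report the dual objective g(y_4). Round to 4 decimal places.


Dual ascent for LP: min 10*x1 + 8*x2, 6*x1 + 5*x2 = 10, 0 <= x_i <= 3
Step 1: y^k = 0.0, reduced costs: (10.0, 8.0)
  x^k = (0.0, 0.0), subgradient = b - a^T x = 10.0
  y^{k+1} = 0.0 + 0.25*10.0 = 2.5
Step 2: y^k = 2.5, reduced costs: (-5.0, -4.5)
  x^k = (3.0, 3.0), subgradient = b - a^T x = -23.0
  y^{k+1} = 2.5 + 0.25*-23.0 = -3.25
Step 3: y^k = -3.25, reduced costs: (29.5, 24.25)
  x^k = (0.0, 0.0), subgradient = b - a^T x = 10.0
  y^{k+1} = -3.25 + 0.25*10.0 = -0.75
Step 4: y^k = -0.75, reduced costs: (14.5, 11.75)
  x^k = (0.0, 0.0), subgradient = b - a^T x = 10.0
  y^{k+1} = -0.75 + 0.25*10.0 = 1.75
Dual objective at y_4 = 1.75: reduced costs (-0.5, -0.75), box minimizer x = (3.0, 3.0)
g(y_4) = b*y + (c1 - a1*y)*x1 + (c2 - a2*y)*x2 = 10*1.75 + (-0.5)*3.0 + (-0.75)*3.0 = 17.5 - 1.5 - 2.25 = 13.75


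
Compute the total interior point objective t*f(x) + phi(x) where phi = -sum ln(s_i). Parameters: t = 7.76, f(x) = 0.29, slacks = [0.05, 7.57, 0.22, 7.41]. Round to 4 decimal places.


Step 1: Compute log-barrier.
ln values: [-2.9957, 2.0242, -1.5141, 2.0028]
phi = -(-2.9957 + 2.0242 - 1.5141 + 2.0028) = 0.4828
Step 2: Compute augmented objective.
t*f(x) = 7.76*0.29 = 2.2504
Total = 2.2504 + 0.4828 = 2.7332


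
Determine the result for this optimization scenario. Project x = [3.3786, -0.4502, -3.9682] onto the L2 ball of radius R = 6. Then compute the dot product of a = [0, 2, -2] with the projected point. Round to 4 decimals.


Step 1: Compute ||x|| (intermediates to 6 decimals).
||x|| = sqrt(3.3786^2 + (-0.4502)^2 + (-3.9682)^2) = 5.231083
Step 2: Project.
Since ||x|| <= R, proj = x (no scaling needed).
proj(x) = [3.3786, -0.4502, -3.9682]
Step 3: Dot product.
a^T * proj(x) = 0*3.3786 + 2*(-0.4502) - 2*(-3.9682) = 7.036


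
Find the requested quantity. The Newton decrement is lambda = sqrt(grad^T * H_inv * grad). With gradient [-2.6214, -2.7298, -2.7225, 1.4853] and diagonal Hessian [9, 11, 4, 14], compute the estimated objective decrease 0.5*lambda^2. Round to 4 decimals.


Step 1: H is diagonal, so H^(-1) * g = [-0.2913, -0.2482, -0.6806, 0.1061].
Step 2: g^T H^(-1) g = sum_i g_i^2 / H_ii
  = (-2.6214)^2/9 + (-2.7298)^2/11 + (-2.7225)^2/4 + (1.4853)^2/14
  = 0.7635 + 0.6774 + 1.853 + 0.1576 = 3.4515
Step 3: Objective decrease = 0.5 * g^T H^(-1) g = 1.7258


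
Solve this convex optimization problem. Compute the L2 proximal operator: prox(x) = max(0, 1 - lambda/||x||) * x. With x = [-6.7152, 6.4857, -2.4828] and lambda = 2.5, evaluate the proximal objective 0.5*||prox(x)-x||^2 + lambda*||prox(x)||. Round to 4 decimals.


Step 1: Compute ||x||.
||x|| = 9.6604
Step 2: Compute scaling factor.
scale = max(0, 1 - 2.5/9.6604) = 0.7412
Step 3: prox(x) = [-4.9774, 4.8073, -1.8403]
||prox(x)|| = 7.1604
Step 4: Proximal objective.
0.5*||prox-x||^2 = 3.125
lambda*||prox|| = 17.901
Total = 21.0259


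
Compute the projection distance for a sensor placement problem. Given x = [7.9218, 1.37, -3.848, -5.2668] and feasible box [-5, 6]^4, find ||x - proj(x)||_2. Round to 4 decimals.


Project each component onto [-5, 6].
clip(7.9218) = 6.0, clip(1.37) = 1.37, clip(-3.848) = -3.848, clip(-5.2668) = -5.0
Projection = [6.0, 1.37, -3.848, -5.0]
Squared diffs: [3.6933, 0.0, 0.0, 0.0712]
Distance = sqrt(3.7645) = 1.9402


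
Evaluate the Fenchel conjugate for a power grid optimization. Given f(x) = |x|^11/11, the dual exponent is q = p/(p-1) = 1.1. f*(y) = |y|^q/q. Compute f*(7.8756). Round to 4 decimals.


The conjugate exponent q satisfies 1/p + 1/q = 1.
p = 11, so q = 11/(11 - 1) = 1.1
|y|^q = 7.8756^1.1 = 9.6808
f*(7.8756) = 9.6808 / 1.1 = 8.8007


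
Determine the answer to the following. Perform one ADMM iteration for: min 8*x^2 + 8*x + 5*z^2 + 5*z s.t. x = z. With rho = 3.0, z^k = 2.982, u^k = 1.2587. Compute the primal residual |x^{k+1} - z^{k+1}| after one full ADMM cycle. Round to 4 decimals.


ADMM iteration with rho = 3.0, z^k = 2.982, u^k = 1.2587
Step 1: x-update.
Minimize 8*x^2 + 8*x + (3.0/2)*(x - 2.982 + 1.2587)^2
FOC: (2*8 + 3.0)*x = -8 + 3.0*(2.982 - 1.2587)
x^{k+1} = -0.149
Step 2: z-update.
Minimize 5*z^2 + 5*z + (3.0/2)*(-0.149 - z + 1.2587)^2
FOC: (2*5 + 3.0)*z = -5 + 3.0*(-0.149 + 1.2587)
z^{k+1} = -0.1285
Step 3: u-update.
u^{k+1} = 1.2587 - 0.149 + 0.1285 = 1.2383
Step 4: Primal residual = |-0.149 + 0.1285| = 0.0204


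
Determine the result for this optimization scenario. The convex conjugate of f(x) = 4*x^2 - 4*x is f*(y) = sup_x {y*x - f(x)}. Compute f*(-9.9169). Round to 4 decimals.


f*(y) = sup_x {y*x - a*x^2 - b*x} = sup_x {(y-b)*x - a*x^2}
FOC: (y - b) - 2a*x = 0 => x* = (y - b)/(2a)
x* = (-9.9169 + 4)/(2*4) = -0.7396
f*(-9.9169) = (y-b)^2/(4a) = (-9.9169 + 4)^2/(4*4)
= 35.0097/16 = 2.1881


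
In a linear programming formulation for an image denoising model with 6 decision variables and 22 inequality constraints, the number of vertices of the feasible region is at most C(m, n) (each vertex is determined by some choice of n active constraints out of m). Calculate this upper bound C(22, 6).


Each vertex corresponds to some choice of n active constraints out of m, so the number of vertices is at most C(m, n) = m! / (n!(m-n)!).
m = 22, n = 6
Numerator: 22 * 21 * 20 * 19 * 18 * 17
Denominator: 6! = 720
C(22, 6) = 74613


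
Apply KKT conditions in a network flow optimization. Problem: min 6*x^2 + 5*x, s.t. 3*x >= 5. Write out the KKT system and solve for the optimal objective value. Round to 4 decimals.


Step 1: Try lambda = 0 (constraint inactive).
x_unc = -5/(2*6) = -0.4167
Check: 3*-0.4167 = -1.2501 < 5 -- violated!
Step 2: Constraint must be active: 3*x = 5
x* = 5/3 = 1.6667 (rounded; the exact value 5/3 is used below)
lambda = (2*6*(5/3) + 5)/3 = 8.3333
Step 3: Compute optimal value.
f(x*) = 6*(5/3)^2 + 5*(5/3) = 25.0


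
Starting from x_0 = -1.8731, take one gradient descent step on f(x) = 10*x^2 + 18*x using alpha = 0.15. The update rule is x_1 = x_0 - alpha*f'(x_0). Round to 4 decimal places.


We compute the gradient at x_0 and apply the update.
f'(x) = 20*x + 18
f'(-1.8731) = 20*-1.8731 + 18 = -19.462
x_1 = -1.8731 - 0.15*-19.462 = 1.0462


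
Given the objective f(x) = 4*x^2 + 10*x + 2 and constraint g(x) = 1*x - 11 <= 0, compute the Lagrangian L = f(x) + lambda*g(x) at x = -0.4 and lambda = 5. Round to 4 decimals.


Step 1: Evaluate f(x).
f(-0.4) = 4*(-0.4)^2 + 10*(-0.4) + 2 = -1.36
Step 2: Evaluate g(x).
g(-0.4) = 1*-0.4 - 11 = -11.4
Step 3: Compute Lagrangian.
L = -1.36 + 5*-11.4 = -58.36


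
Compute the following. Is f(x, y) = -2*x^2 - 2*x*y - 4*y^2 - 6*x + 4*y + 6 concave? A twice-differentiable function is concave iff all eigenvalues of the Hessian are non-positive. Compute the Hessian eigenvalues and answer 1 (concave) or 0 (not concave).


The Hessian of f(x,y) = -2*x^2 - 2*x*y - 4*y^2 - 6*x + 4*y + 6 is:
H = [[-4, -2], [-2, -8]]
Trace = -4 - 8 = -12
Determinant = -4*-8 - (-2)^2 = 28
Discriminant = (-12)^2 - 4*28 = 32.0
Eigenvalues: lambda_1 = -8.8284, lambda_2 = -3.1716
The function is concave.

1


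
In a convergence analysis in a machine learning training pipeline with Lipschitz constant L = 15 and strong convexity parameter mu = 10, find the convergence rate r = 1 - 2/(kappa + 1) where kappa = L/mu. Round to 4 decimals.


Step 1: Compute the condition number.
kappa = L/mu = 15/10 = 1.5
Step 2: Compute the convergence rate.
r = 1 - 2/(kappa + 1) = 1 - 2*mu/(L + mu) = (L - mu)/(L + mu) = 5/25 = 0.2


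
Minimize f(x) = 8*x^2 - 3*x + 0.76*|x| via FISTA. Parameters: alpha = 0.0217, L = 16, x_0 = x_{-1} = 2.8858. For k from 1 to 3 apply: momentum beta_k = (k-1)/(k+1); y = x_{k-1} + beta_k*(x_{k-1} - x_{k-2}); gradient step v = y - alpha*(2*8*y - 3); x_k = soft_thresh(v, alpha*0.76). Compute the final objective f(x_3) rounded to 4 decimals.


FISTA on f(x) = 8*x^2 - 3*x + 0.76*|x|
L = 16, alpha = 0.0217
Iteration 1: beta = 0.0, y = 2.8858 + 0.0*(2.8858 - 2.8858) = 2.8858
  grad(y) = 43.1728, v = y - alpha*grad = 1.949
  prox(v) = soft_thresh(1.949, 0.0165) = 1.9325
Iteration 2: beta = 0.3333, y = 1.9325 + 0.3333*(1.9325 - 2.8858) = 1.6147
  grad(y) = 22.8348, v = y - alpha*grad = 1.1192
  prox(v) = soft_thresh(1.1192, 0.0165) = 1.1027
Iteration 3: beta = 0.5, y = 1.1027 + 0.5*(1.1027 - 1.9325) = 0.6878
  grad(y) = 8.0044, v = y - alpha*grad = 0.5141
  prox(v) = soft_thresh(0.5141, 0.0165) = 0.4976
f(x_3) = 8*0.4976^2 - 3*0.4976 + 0.76*|0.4976| = 0.8662


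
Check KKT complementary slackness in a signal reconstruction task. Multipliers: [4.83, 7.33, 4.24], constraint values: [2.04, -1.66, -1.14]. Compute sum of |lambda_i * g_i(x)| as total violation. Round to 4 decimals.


KKT complementary slackness check:
lambda_1 * g_1 = 4.83 * 2.04 = 9.8532
lambda_2 * g_2 = 7.33 * -1.66 = -12.1678
lambda_3 * g_3 = 4.24 * -1.14 = -4.8336
Total violation = 9.8532 + 12.1678 + 4.8336 = 26.8546


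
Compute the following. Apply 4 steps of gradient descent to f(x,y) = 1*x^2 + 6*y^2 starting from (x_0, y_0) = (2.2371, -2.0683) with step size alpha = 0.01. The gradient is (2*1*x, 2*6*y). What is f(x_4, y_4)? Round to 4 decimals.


Gradient descent on f(x,y) = 1*x^2 + 6*y^2.
Starting point: (2.2371, -2.0683), alpha = 0.01
Step 1: grad_x = 2*1*2.2371 = 4.4742, grad_y = 2*6*-2.0683 = -24.8196
  x_1 = 2.2371 - 0.01*4.4742 = 2.1924
  y_1 = -2.0683 - 0.01*-24.8196 = -1.8201
Step 2: grad_x = 2*1*2.1924 = 4.3847, grad_y = 2*6*-1.8201 = -21.8412
  x_2 = 2.1924 - 0.01*4.3847 = 2.1485
  y_2 = -1.8201 - 0.01*-21.8412 = -1.6017
Step 3: grad_x = 2*1*2.1485 = 4.297, grad_y = 2*6*-1.6017 = -19.2203
  x_3 = 2.1485 - 0.01*4.297 = 2.1055
  y_3 = -1.6017 - 0.01*-19.2203 = -1.4095
Step 4: grad_x = 2*1*2.1055 = 4.2111, grad_y = 2*6*-1.4095 = -16.9139
  x_4 = 2.1055 - 0.01*4.2111 = 2.0634
  y_4 = -1.4095 - 0.01*-16.9139 = -1.2403
f(2.0634, -1.2403) = 1*2.0634^2 + 6*(-1.2403)^2 = 13.4886


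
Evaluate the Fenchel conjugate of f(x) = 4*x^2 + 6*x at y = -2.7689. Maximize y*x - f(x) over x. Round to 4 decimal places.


f*(y) = sup_x {y*x - a*x^2 - b*x} = sup_x {(y-b)*x - a*x^2}
FOC: (y - b) - 2a*x = 0 => x* = (y - b)/(2a)
x* = (-2.7689 - 6)/(2*4) = -1.0961
f*(-2.7689) = (y-b)^2/(4a) = (-2.7689 - 6)^2/(4*4)
= 76.8936/16 = 4.8059


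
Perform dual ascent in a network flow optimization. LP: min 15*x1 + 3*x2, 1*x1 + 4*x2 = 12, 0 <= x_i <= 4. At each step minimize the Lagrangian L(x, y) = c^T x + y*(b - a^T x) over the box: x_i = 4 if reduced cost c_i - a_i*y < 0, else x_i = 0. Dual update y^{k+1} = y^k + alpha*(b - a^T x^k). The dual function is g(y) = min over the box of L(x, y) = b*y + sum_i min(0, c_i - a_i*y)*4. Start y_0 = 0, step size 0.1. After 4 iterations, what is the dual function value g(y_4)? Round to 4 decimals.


Dual ascent for LP: min 15*x1 + 3*x2, 1*x1 + 4*x2 = 12, 0 <= x_i <= 4
Step 1: y^k = 0.0, reduced costs: (15.0, 3.0)
  x^k = (0.0, 0.0), subgradient = b - a^T x = 12.0
  y^{k+1} = 0.0 + 0.1*12.0 = 1.2
Step 2: y^k = 1.2, reduced costs: (13.8, -1.8)
  x^k = (0.0, 4.0), subgradient = b - a^T x = -4.0
  y^{k+1} = 1.2 + 0.1*-4.0 = 0.8
Step 3: y^k = 0.8, reduced costs: (14.2, -0.2)
  x^k = (0.0, 4.0), subgradient = b - a^T x = -4.0
  y^{k+1} = 0.8 + 0.1*-4.0 = 0.4
Step 4: y^k = 0.4, reduced costs: (14.6, 1.4)
  x^k = (0.0, 0.0), subgradient = b - a^T x = 12.0
  y^{k+1} = 0.4 + 0.1*12.0 = 1.6
Dual objective at y_4 = 1.6: reduced costs (13.4, -3.4), box minimizer x = (0.0, 4.0)
g(y_4) = b*y + (c1 - a1*y)*x1 + (c2 - a2*y)*x2 = 12*1.6 + 13.4*0.0 + (-3.4)*4.0 = 19.2 + 0.0 - 13.6 = 5.6


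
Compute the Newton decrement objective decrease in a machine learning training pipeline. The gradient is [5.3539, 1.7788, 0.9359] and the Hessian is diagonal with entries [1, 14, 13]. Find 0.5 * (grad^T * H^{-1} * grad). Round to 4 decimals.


Step 1: H is diagonal, so H^(-1) * g = [5.3539, 0.1271, 0.072].
Step 2: g^T H^(-1) g = sum_i g_i^2 / H_ii
  = (5.3539)^2/1 + (1.7788)^2/14 + (0.9359)^2/13
  = 28.6642 + 0.226 + 0.0674 = 28.9576
Step 3: Objective decrease = 0.5 * g^T H^(-1) g = 14.4788


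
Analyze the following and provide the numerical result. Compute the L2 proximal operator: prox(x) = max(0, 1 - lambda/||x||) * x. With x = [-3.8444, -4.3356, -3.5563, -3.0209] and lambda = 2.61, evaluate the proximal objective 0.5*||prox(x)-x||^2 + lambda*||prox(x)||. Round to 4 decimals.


Step 1: Compute ||x||.
||x|| = 7.4398
Step 2: Compute scaling factor.
scale = max(0, 1 - 2.61/7.4398) = 0.6492
Step 3: prox(x) = [-2.4957, -2.8146, -2.3087, -1.9611]
||prox(x)|| = 4.8298
Step 4: Proximal objective.
0.5*||prox-x||^2 = 3.4061
lambda*||prox|| = 12.6058
Total = 16.0117


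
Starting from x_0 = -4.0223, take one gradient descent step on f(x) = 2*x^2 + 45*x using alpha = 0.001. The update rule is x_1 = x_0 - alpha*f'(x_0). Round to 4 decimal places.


We compute the gradient at x_0 and apply the update.
f'(x) = 4*x + 45
f'(-4.0223) = 4*-4.0223 + 45 = 28.9108
x_1 = -4.0223 - 0.001*28.9108 = -4.0512


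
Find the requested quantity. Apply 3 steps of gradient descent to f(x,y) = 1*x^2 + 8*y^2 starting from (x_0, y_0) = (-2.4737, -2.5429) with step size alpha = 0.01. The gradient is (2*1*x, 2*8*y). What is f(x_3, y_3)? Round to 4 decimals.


Gradient descent on f(x,y) = 1*x^2 + 8*y^2.
Starting point: (-2.4737, -2.5429), alpha = 0.01
Step 1: grad_x = 2*1*-2.4737 = -4.9474, grad_y = 2*8*-2.5429 = -40.6864
  x_1 = -2.4737 - 0.01*-4.9474 = -2.4242
  y_1 = -2.5429 - 0.01*-40.6864 = -2.136
Step 2: grad_x = 2*1*-2.4242 = -4.8485, grad_y = 2*8*-2.136 = -34.1766
  x_2 = -2.4242 - 0.01*-4.8485 = -2.3757
  y_2 = -2.136 - 0.01*-34.1766 = -1.7943
Step 3: grad_x = 2*1*-2.3757 = -4.7515, grad_y = 2*8*-1.7943 = -28.7083
  x_3 = -2.3757 - 0.01*-4.7515 = -2.3282
  y_3 = -1.7943 - 0.01*-28.7083 = -1.5072
f(-2.3282, -1.5072) = 1*(-2.3282)^2 + 8*(-1.5072)^2 = 23.5935
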